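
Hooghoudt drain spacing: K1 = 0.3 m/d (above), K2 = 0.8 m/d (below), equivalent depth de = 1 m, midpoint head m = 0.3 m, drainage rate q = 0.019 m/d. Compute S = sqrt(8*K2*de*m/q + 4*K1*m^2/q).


S^2 = 8*K2*de*m/q + 4*K1*m^2/q
S^2 = 8*0.8*1*0.3/0.019 + 4*0.3*0.3^2/0.019
S = sqrt(106.7368)

10.3314 m


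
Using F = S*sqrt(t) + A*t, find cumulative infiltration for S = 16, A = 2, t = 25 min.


F = S*sqrt(t) + A*t
F = 16*sqrt(25) + 2*25
F = 16*5.000000 + 50

130.0000 mm


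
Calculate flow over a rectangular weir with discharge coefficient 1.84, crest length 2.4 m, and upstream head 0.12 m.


Q = C * L * H^(3/2) = 1.84 * 2.4 * 0.12^1.5 = 1.84 * 2.4 * 0.041569

0.1836 m^3/s


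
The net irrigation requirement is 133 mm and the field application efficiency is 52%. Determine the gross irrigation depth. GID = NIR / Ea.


Ea = 52% = 0.52
GID = NIR / Ea = 133 / 0.52 = 255.7692 mm

255.7692 mm


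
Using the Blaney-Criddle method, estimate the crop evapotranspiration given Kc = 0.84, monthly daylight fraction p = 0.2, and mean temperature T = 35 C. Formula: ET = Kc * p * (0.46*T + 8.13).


ET = Kc * p * (0.46*T + 8.13)
ET = 0.84 * 0.2 * (0.46*35 + 8.13)
ET = 0.84 * 0.2 * 24.2300

4.0706 mm/day


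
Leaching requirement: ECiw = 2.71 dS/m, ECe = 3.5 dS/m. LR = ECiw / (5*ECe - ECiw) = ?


LR = ECiw / (5*ECe - ECiw)
LR = 2.71 / (5*3.5 - 2.71)
LR = 2.71 / 14.7900

0.1832


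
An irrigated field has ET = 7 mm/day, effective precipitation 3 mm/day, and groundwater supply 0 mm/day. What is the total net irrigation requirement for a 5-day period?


Daily deficit = ET - Pe - GW = 7 - 3 - 0 = 4 mm/day
NIR = 4 * 5 = 20 mm

20.0000 mm


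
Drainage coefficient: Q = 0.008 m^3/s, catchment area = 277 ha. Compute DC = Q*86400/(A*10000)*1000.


DC = Q * 86400 / (A * 10000) * 1000
DC = 0.008 * 86400 / (277 * 10000) * 1000
DC = 691200.0000 / 2770000

0.2495 mm/day


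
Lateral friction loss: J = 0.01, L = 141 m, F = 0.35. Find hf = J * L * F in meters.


hf = J * L * F = 0.01 * 141 * 0.35 = 0.4935 m

0.4935 m


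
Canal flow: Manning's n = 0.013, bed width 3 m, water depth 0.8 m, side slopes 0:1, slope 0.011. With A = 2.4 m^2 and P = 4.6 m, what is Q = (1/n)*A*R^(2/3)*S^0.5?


R = A/P = 2.4/4.6 = 0.521739
Q = (1/0.013) * 2.4 * 0.521739^(2/3) * 0.011^0.5

12.5487 m^3/s


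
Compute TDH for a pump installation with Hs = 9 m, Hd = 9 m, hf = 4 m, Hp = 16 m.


TDH = Hs + Hd + hf + Hp = 9 + 9 + 4 + 16 = 38

38 m


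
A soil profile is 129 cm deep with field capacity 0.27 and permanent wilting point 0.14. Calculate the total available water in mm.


AWC = (FC - PWP) * d * 10
AWC = (0.27 - 0.14) * 129 * 10
AWC = 0.1300 * 129 * 10

167.7000 mm


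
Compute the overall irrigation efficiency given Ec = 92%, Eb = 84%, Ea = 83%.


Ec = 0.92, Eb = 0.84, Ea = 0.83
E = 0.92 * 0.84 * 0.83 * 100 = 64.1424%

64.1424 %


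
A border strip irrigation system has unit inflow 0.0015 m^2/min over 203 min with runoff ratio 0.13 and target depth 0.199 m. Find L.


L = q*t/((1+r)*Z)
L = 0.0015*203/((1+0.13)*0.199)
L = 0.3045/0.22487

1.3541 m


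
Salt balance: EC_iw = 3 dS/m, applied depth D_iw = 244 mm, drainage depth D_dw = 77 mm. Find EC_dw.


EC_dw = EC_iw * D_iw / D_dw
EC_dw = 3 * 244 / 77
EC_dw = 732 / 77

9.5065 dS/m


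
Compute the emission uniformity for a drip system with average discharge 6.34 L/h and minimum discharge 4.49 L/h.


EU = (q_min/q_avg)*100 = (4.49/6.34)*100 = 70.8202%

70.8202 %


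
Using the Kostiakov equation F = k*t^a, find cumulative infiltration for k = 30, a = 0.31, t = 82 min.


F = k * t^a = 30 * 82^0.31
F = 30 * 3.919966

117.5990 mm


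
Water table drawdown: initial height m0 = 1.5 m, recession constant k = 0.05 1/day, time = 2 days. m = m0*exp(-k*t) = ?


m = m0 * exp(-k*t)
m = 1.5 * exp(-0.05 * 2)
m = 1.5 * exp(-0.1000)

1.3573 m


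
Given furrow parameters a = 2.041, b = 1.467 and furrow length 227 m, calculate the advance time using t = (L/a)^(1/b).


t = (L/a)^(1/b)
t = (227/2.041)^(1/1.467)
t = 111.219990^(1/1.467)

24.8203 min


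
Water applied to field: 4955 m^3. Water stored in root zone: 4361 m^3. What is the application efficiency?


Ea = V_root / V_field * 100 = 4361 / 4955 * 100 = 88.0121%

88.0121 %


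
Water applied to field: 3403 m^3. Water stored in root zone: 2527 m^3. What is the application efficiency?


Ea = V_root / V_field * 100 = 2527 / 3403 * 100 = 74.2580%

74.2580 %


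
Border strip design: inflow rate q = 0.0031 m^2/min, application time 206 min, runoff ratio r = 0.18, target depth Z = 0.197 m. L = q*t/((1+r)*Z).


L = q*t/((1+r)*Z)
L = 0.0031*206/((1+0.18)*0.197)
L = 0.6386/0.23246

2.7471 m


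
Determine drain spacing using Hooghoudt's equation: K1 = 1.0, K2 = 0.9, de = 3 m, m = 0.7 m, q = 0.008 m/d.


S^2 = 8*K2*de*m/q + 4*K1*m^2/q
S^2 = 8*0.9*3*0.7/0.008 + 4*1.0*0.7^2/0.008
S = sqrt(2135.0000)

46.2061 m


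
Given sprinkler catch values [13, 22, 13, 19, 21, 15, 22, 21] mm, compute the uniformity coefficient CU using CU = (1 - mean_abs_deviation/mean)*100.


mean = 18.250000 mm
MAD = 3.437500 mm
CU = (1 - 3.437500/18.250000)*100

81.1644 %


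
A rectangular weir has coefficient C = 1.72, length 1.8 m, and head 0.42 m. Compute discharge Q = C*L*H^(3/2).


Q = C * L * H^(3/2) = 1.72 * 1.8 * 0.42^1.5 = 1.72 * 1.8 * 0.272191

0.8427 m^3/s


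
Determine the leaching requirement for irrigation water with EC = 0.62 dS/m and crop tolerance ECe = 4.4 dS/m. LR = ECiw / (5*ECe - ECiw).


LR = ECiw / (5*ECe - ECiw)
LR = 0.62 / (5*4.4 - 0.62)
LR = 0.62 / 21.3800

0.0290


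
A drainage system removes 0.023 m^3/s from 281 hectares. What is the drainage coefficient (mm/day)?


DC = Q * 86400 / (A * 10000) * 1000
DC = 0.023 * 86400 / (281 * 10000) * 1000
DC = 1987200.0000 / 2810000

0.7072 mm/day


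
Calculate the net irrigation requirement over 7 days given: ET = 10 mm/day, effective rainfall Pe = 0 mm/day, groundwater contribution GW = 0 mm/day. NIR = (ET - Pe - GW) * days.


Daily deficit = ET - Pe - GW = 10 - 0 - 0 = 10 mm/day
NIR = 10 * 7 = 70 mm

70.0000 mm


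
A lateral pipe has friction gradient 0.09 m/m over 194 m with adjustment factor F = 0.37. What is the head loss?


hf = J * L * F = 0.09 * 194 * 0.37 = 6.4602 m

6.4602 m


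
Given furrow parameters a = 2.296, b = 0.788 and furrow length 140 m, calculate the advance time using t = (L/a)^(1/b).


t = (L/a)^(1/b)
t = (140/2.296)^(1/0.788)
t = 60.975610^(1/0.788)

184.2581 min


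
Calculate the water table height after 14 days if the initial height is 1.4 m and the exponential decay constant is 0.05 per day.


m = m0 * exp(-k*t)
m = 1.4 * exp(-0.05 * 14)
m = 1.4 * exp(-0.7000)

0.6952 m


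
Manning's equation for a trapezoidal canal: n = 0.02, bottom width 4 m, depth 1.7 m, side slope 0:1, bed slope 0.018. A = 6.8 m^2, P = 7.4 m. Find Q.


R = A/P = 6.8/7.4 = 0.918919
Q = (1/0.02) * 6.8 * 0.918919^(2/3) * 0.018^0.5

43.1155 m^3/s


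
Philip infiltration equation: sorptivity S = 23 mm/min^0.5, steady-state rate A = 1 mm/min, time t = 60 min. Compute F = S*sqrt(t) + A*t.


F = S*sqrt(t) + A*t
F = 23*sqrt(60) + 1*60
F = 23*7.745967 + 60

238.1572 mm


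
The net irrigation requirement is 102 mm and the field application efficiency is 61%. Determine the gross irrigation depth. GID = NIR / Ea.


Ea = 61% = 0.61
GID = NIR / Ea = 102 / 0.61 = 167.2131 mm

167.2131 mm


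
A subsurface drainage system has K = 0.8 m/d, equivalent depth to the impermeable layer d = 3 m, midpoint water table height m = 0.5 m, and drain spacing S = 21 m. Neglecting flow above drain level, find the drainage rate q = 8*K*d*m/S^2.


q = 8*K*d*m/S^2
q = 8*0.8*3*0.5/21^2
q = 9.6000 / 441

0.0218 m/d


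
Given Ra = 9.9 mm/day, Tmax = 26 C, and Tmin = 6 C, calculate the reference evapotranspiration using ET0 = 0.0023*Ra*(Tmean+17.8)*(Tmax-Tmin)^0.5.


Tmean = (Tmax + Tmin)/2 = (26 + 6)/2 = 16.0
ET0 = 0.0023 * 9.9 * (16.0 + 17.8) * sqrt(26 - 6)
ET0 = 0.0023 * 9.9 * 33.8 * 4.472136

3.4419 mm/day


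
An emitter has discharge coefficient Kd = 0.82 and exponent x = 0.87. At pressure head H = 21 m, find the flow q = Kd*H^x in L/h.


q = Kd * H^x = 0.82 * 21^0.87 = 0.82 * 14.136138

11.5916 L/h


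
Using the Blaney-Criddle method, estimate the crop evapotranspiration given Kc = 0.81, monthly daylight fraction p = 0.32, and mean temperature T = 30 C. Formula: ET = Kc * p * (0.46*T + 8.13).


ET = Kc * p * (0.46*T + 8.13)
ET = 0.81 * 0.32 * (0.46*30 + 8.13)
ET = 0.81 * 0.32 * 21.9300

5.6843 mm/day


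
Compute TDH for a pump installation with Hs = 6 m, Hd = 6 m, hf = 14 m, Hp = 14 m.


TDH = Hs + Hd + hf + Hp = 6 + 6 + 14 + 14 = 40

40 m


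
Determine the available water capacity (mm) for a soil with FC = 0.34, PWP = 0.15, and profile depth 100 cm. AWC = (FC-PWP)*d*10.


AWC = (FC - PWP) * d * 10
AWC = (0.34 - 0.15) * 100 * 10
AWC = 0.1900 * 100 * 10

190.0000 mm


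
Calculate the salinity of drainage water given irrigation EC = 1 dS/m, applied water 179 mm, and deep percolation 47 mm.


EC_dw = EC_iw * D_iw / D_dw
EC_dw = 1 * 179 / 47
EC_dw = 179 / 47

3.8085 dS/m


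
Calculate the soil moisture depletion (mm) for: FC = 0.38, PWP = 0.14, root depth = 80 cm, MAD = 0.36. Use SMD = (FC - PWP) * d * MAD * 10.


SMD = (FC - PWP) * d * MAD * 10
SMD = (0.38 - 0.14) * 80 * 0.36 * 10
SMD = 0.2400 * 80 * 0.36 * 10

69.1200 mm


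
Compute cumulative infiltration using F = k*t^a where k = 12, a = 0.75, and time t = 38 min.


F = k * t^a = 12 * 38^0.75
F = 12 * 15.305154

183.6618 mm


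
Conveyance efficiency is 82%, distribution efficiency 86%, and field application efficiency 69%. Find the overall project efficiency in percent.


Ec = 0.82, Eb = 0.86, Ea = 0.69
E = 0.82 * 0.86 * 0.69 * 100 = 48.6588%

48.6588 %


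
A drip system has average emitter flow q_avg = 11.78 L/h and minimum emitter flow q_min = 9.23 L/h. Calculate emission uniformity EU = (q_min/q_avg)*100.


EU = (q_min/q_avg)*100 = (9.23/11.78)*100 = 78.3531%

78.3531 %


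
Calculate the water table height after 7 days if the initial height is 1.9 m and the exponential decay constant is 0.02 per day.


m = m0 * exp(-k*t)
m = 1.9 * exp(-0.02 * 7)
m = 1.9 * exp(-0.1400)

1.6518 m


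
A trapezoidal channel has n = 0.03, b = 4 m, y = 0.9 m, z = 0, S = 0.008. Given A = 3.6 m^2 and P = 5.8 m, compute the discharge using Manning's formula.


R = A/P = 3.6/5.8 = 0.620690
Q = (1/0.03) * 3.6 * 0.620690^(2/3) * 0.008^0.5

7.8099 m^3/s


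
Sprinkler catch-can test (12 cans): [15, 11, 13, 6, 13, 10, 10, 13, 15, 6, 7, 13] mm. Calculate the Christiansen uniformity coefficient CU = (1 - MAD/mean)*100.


mean = 11.000000 mm
MAD = 2.666667 mm
CU = (1 - 2.666667/11.000000)*100

75.7576 %


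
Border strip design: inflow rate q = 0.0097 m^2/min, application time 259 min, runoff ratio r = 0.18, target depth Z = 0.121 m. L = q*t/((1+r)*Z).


L = q*t/((1+r)*Z)
L = 0.0097*259/((1+0.18)*0.121)
L = 2.5123/0.14278

17.5956 m


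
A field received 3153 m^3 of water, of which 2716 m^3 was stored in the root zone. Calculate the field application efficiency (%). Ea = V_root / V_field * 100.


Ea = V_root / V_field * 100 = 2716 / 3153 * 100 = 86.1402%

86.1402 %


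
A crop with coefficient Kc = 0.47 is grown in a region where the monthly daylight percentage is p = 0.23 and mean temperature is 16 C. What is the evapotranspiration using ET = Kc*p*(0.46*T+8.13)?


ET = Kc * p * (0.46*T + 8.13)
ET = 0.47 * 0.23 * (0.46*16 + 8.13)
ET = 0.47 * 0.23 * 15.4900

1.6745 mm/day


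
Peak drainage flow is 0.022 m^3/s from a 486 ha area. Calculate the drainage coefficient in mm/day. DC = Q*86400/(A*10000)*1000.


DC = Q * 86400 / (A * 10000) * 1000
DC = 0.022 * 86400 / (486 * 10000) * 1000
DC = 1900800.0000 / 4860000

0.3911 mm/day


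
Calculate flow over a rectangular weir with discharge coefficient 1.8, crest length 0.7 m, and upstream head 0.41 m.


Q = C * L * H^(3/2) = 1.8 * 0.7 * 0.41^1.5 = 1.8 * 0.7 * 0.262528

0.3308 m^3/s


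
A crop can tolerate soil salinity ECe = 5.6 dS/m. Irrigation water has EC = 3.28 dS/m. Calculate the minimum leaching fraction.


LR = ECiw / (5*ECe - ECiw)
LR = 3.28 / (5*5.6 - 3.28)
LR = 3.28 / 24.7200

0.1327


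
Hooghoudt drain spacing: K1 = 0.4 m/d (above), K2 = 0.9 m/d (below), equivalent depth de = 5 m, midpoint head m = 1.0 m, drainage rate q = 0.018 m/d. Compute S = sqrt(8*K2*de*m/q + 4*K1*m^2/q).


S^2 = 8*K2*de*m/q + 4*K1*m^2/q
S^2 = 8*0.9*5*1.0/0.018 + 4*0.4*1.0^2/0.018
S = sqrt(2088.8889)

45.7044 m


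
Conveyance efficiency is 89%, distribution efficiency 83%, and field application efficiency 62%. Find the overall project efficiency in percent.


Ec = 0.89, Eb = 0.83, Ea = 0.62
E = 0.89 * 0.83 * 0.62 * 100 = 45.7994%

45.7994 %


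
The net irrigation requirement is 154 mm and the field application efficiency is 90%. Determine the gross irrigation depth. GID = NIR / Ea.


Ea = 90% = 0.9
GID = NIR / Ea = 154 / 0.9 = 171.1111 mm

171.1111 mm


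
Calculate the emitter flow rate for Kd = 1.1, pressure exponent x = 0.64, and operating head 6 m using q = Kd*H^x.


q = Kd * H^x = 1.1 * 6^0.64 = 1.1 * 3.147870

3.4627 L/h


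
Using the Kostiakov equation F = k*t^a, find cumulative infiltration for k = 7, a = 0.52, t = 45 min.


F = k * t^a = 7 * 45^0.52
F = 7 * 7.238865

50.6721 mm


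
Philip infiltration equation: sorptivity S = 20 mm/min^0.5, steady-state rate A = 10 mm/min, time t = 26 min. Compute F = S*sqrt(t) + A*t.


F = S*sqrt(t) + A*t
F = 20*sqrt(26) + 10*26
F = 20*5.099020 + 260

361.9804 mm


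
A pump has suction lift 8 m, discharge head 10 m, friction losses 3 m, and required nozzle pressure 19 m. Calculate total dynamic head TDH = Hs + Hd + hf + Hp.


TDH = Hs + Hd + hf + Hp = 8 + 10 + 3 + 19 = 40

40 m


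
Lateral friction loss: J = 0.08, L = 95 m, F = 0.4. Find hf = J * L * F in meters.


hf = J * L * F = 0.08 * 95 * 0.4 = 3.0400 m

3.0400 m


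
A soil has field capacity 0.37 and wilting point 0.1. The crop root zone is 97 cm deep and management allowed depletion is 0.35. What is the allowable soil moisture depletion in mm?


SMD = (FC - PWP) * d * MAD * 10
SMD = (0.37 - 0.1) * 97 * 0.35 * 10
SMD = 0.2700 * 97 * 0.35 * 10

91.6650 mm


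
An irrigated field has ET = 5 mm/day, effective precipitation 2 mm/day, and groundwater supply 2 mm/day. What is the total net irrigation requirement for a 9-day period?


Daily deficit = ET - Pe - GW = 5 - 2 - 2 = 1 mm/day
NIR = 1 * 9 = 9 mm

9.0000 mm


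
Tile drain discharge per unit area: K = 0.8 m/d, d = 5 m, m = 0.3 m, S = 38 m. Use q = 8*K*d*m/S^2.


q = 8*K*d*m/S^2
q = 8*0.8*5*0.3/38^2
q = 9.6000 / 1444

0.0066 m/d


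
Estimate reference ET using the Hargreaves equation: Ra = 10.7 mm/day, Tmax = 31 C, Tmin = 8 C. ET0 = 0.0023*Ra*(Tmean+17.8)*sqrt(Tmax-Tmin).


Tmean = (Tmax + Tmin)/2 = (31 + 8)/2 = 19.5
ET0 = 0.0023 * 10.7 * (19.5 + 17.8) * sqrt(31 - 8)
ET0 = 0.0023 * 10.7 * 37.3 * 4.795832

4.4023 mm/day


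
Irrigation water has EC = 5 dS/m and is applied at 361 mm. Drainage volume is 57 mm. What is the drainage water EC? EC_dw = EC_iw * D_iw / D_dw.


EC_dw = EC_iw * D_iw / D_dw
EC_dw = 5 * 361 / 57
EC_dw = 1805 / 57

31.6667 dS/m


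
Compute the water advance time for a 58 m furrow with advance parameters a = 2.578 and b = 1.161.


t = (L/a)^(1/b)
t = (58/2.578)^(1/1.161)
t = 22.498061^(1/1.161)

14.6096 min


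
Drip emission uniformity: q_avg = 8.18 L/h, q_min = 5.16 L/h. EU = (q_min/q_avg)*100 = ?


EU = (q_min/q_avg)*100 = (5.16/8.18)*100 = 63.0807%

63.0807 %


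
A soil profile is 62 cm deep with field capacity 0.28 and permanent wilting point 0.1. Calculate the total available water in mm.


AWC = (FC - PWP) * d * 10
AWC = (0.28 - 0.1) * 62 * 10
AWC = 0.1800 * 62 * 10

111.6000 mm


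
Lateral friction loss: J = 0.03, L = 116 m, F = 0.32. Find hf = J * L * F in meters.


hf = J * L * F = 0.03 * 116 * 0.32 = 1.1136 m

1.1136 m


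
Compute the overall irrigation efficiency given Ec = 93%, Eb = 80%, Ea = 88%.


Ec = 0.93, Eb = 0.8, Ea = 0.88
E = 0.93 * 0.8 * 0.88 * 100 = 65.4720%

65.4720 %


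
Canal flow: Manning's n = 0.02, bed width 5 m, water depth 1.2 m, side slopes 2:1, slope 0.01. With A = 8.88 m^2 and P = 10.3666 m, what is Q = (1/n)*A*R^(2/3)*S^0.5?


R = A/P = 8.88/10.3666 = 0.856597
Q = (1/0.02) * 8.88 * 0.856597^(2/3) * 0.01^0.5

40.0468 m^3/s


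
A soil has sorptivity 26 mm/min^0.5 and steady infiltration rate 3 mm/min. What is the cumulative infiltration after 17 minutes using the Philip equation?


F = S*sqrt(t) + A*t
F = 26*sqrt(17) + 3*17
F = 26*4.123106 + 51

158.2008 mm


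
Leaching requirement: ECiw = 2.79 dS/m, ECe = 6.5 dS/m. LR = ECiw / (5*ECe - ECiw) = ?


LR = ECiw / (5*ECe - ECiw)
LR = 2.79 / (5*6.5 - 2.79)
LR = 2.79 / 29.7100

0.0939


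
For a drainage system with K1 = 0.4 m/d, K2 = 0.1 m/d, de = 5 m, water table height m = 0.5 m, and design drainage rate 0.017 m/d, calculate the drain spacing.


S^2 = 8*K2*de*m/q + 4*K1*m^2/q
S^2 = 8*0.1*5*0.5/0.017 + 4*0.4*0.5^2/0.017
S = sqrt(141.1765)

11.8818 m


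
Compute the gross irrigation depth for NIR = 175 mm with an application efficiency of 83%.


Ea = 83% = 0.83
GID = NIR / Ea = 175 / 0.83 = 210.8434 mm

210.8434 mm


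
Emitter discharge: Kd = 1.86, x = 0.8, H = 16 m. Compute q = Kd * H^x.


q = Kd * H^x = 1.86 * 16^0.8 = 1.86 * 9.189587

17.0926 L/h


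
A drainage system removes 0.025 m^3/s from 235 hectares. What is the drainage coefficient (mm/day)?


DC = Q * 86400 / (A * 10000) * 1000
DC = 0.025 * 86400 / (235 * 10000) * 1000
DC = 2160000.0000 / 2350000

0.9191 mm/day


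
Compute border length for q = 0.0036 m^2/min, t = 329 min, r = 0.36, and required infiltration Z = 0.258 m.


L = q*t/((1+r)*Z)
L = 0.0036*329/((1+0.36)*0.258)
L = 1.1844/0.35088

3.3755 m


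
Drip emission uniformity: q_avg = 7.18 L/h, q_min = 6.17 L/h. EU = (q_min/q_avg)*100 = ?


EU = (q_min/q_avg)*100 = (6.17/7.18)*100 = 85.9331%

85.9331 %


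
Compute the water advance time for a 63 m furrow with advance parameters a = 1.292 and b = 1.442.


t = (L/a)^(1/b)
t = (63/1.292)^(1/1.442)
t = 48.761610^(1/1.442)

14.8133 min


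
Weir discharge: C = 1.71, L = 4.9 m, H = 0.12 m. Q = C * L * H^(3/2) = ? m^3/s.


Q = C * L * H^(3/2) = 1.71 * 4.9 * 0.12^1.5 = 1.71 * 4.9 * 0.041569

0.3483 m^3/s


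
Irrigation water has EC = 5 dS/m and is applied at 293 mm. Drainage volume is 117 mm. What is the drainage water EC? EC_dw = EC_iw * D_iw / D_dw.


EC_dw = EC_iw * D_iw / D_dw
EC_dw = 5 * 293 / 117
EC_dw = 1465 / 117

12.5214 dS/m


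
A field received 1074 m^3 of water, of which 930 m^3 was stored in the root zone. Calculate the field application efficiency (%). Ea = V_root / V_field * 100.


Ea = V_root / V_field * 100 = 930 / 1074 * 100 = 86.5922%

86.5922 %


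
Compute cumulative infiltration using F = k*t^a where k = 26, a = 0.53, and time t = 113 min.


F = k * t^a = 26 * 113^0.53
F = 26 * 12.249873

318.4967 mm


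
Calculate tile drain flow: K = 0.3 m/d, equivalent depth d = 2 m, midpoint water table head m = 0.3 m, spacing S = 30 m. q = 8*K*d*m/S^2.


q = 8*K*d*m/S^2
q = 8*0.3*2*0.3/30^2
q = 1.4400 / 900

0.0016 m/d


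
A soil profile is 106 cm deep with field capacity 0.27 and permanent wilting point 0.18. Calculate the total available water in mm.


AWC = (FC - PWP) * d * 10
AWC = (0.27 - 0.18) * 106 * 10
AWC = 0.0900 * 106 * 10

95.4000 mm


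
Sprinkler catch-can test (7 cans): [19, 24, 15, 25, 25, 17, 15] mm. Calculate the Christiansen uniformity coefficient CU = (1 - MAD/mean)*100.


mean = 20.000000 mm
MAD = 4.000000 mm
CU = (1 - 4.000000/20.000000)*100

80.0000 %


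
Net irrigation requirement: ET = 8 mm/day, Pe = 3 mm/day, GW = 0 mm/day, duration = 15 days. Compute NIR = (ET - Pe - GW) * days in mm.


Daily deficit = ET - Pe - GW = 8 - 3 - 0 = 5 mm/day
NIR = 5 * 15 = 75 mm

75.0000 mm


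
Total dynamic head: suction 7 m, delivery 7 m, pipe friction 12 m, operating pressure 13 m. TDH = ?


TDH = Hs + Hd + hf + Hp = 7 + 7 + 12 + 13 = 39

39 m


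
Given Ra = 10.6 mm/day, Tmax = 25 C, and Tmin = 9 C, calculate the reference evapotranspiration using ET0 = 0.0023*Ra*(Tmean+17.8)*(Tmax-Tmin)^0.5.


Tmean = (Tmax + Tmin)/2 = (25 + 9)/2 = 17.0
ET0 = 0.0023 * 10.6 * (17.0 + 17.8) * sqrt(25 - 9)
ET0 = 0.0023 * 10.6 * 34.8 * 4.000000

3.3937 mm/day


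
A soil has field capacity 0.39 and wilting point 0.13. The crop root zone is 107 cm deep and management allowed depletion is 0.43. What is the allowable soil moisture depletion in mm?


SMD = (FC - PWP) * d * MAD * 10
SMD = (0.39 - 0.13) * 107 * 0.43 * 10
SMD = 0.2600 * 107 * 0.43 * 10

119.6260 mm


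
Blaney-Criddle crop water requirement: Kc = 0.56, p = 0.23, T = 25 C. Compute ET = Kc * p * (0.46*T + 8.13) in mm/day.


ET = Kc * p * (0.46*T + 8.13)
ET = 0.56 * 0.23 * (0.46*25 + 8.13)
ET = 0.56 * 0.23 * 19.6300

2.5283 mm/day


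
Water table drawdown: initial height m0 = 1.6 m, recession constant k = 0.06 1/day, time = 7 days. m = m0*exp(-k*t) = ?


m = m0 * exp(-k*t)
m = 1.6 * exp(-0.06 * 7)
m = 1.6 * exp(-0.4200)

1.0513 m


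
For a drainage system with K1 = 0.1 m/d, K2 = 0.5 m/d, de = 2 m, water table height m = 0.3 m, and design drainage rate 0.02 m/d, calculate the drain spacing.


S^2 = 8*K2*de*m/q + 4*K1*m^2/q
S^2 = 8*0.5*2*0.3/0.02 + 4*0.1*0.3^2/0.02
S = sqrt(121.8000)

11.0363 m


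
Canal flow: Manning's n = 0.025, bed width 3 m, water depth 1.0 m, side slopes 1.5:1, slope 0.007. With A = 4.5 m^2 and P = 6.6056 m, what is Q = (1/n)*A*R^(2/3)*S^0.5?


R = A/P = 4.5/6.6056 = 0.681240
Q = (1/0.025) * 4.5 * 0.681240^(2/3) * 0.007^0.5

11.6597 m^3/s


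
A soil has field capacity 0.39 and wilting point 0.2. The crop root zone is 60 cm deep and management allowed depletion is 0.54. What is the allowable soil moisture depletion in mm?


SMD = (FC - PWP) * d * MAD * 10
SMD = (0.39 - 0.2) * 60 * 0.54 * 10
SMD = 0.1900 * 60 * 0.54 * 10

61.5600 mm


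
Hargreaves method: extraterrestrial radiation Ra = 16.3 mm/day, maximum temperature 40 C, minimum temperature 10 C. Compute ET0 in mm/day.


Tmean = (Tmax + Tmin)/2 = (40 + 10)/2 = 25.0
ET0 = 0.0023 * 16.3 * (25.0 + 17.8) * sqrt(40 - 10)
ET0 = 0.0023 * 16.3 * 42.8 * 5.477226

8.7886 mm/day


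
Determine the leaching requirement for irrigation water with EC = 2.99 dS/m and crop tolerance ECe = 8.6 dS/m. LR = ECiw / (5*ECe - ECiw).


LR = ECiw / (5*ECe - ECiw)
LR = 2.99 / (5*8.6 - 2.99)
LR = 2.99 / 40.0100

0.0747


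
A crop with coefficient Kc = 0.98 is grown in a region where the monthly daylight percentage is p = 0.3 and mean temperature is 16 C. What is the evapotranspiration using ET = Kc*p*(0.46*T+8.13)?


ET = Kc * p * (0.46*T + 8.13)
ET = 0.98 * 0.3 * (0.46*16 + 8.13)
ET = 0.98 * 0.3 * 15.4900

4.5541 mm/day


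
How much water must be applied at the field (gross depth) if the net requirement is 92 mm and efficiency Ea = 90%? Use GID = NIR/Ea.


Ea = 90% = 0.9
GID = NIR / Ea = 92 / 0.9 = 102.2222 mm

102.2222 mm


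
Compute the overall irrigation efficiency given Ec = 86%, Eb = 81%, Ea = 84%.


Ec = 0.86, Eb = 0.81, Ea = 0.84
E = 0.86 * 0.81 * 0.84 * 100 = 58.5144%

58.5144 %


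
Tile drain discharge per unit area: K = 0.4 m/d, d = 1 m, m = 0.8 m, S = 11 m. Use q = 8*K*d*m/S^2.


q = 8*K*d*m/S^2
q = 8*0.4*1*0.8/11^2
q = 2.5600 / 121

0.0212 m/d


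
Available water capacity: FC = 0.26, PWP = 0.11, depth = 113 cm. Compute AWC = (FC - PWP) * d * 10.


AWC = (FC - PWP) * d * 10
AWC = (0.26 - 0.11) * 113 * 10
AWC = 0.1500 * 113 * 10

169.5000 mm


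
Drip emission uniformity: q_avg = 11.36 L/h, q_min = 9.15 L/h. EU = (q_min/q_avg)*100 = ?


EU = (q_min/q_avg)*100 = (9.15/11.36)*100 = 80.5458%

80.5458 %


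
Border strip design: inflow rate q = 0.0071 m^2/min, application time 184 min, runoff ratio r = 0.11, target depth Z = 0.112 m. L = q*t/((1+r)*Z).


L = q*t/((1+r)*Z)
L = 0.0071*184/((1+0.11)*0.112)
L = 1.3064/0.12432

10.5084 m


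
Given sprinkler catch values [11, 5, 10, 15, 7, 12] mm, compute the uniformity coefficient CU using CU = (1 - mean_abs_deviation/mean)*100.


mean = 10.000000 mm
MAD = 2.666667 mm
CU = (1 - 2.666667/10.000000)*100

73.3333 %


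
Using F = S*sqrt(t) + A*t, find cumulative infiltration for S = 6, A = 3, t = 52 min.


F = S*sqrt(t) + A*t
F = 6*sqrt(52) + 3*52
F = 6*7.211103 + 156

199.2666 mm


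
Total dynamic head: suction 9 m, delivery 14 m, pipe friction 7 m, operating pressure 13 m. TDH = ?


TDH = Hs + Hd + hf + Hp = 9 + 14 + 7 + 13 = 43

43 m


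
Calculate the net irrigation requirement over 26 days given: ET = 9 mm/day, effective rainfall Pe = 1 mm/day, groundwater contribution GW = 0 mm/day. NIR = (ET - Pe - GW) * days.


Daily deficit = ET - Pe - GW = 9 - 1 - 0 = 8 mm/day
NIR = 8 * 26 = 208 mm

208.0000 mm


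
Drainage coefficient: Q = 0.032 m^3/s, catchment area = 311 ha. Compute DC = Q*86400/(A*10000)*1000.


DC = Q * 86400 / (A * 10000) * 1000
DC = 0.032 * 86400 / (311 * 10000) * 1000
DC = 2764800.0000 / 3110000

0.8890 mm/day


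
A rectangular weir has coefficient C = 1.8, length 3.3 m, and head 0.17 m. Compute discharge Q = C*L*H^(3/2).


Q = C * L * H^(3/2) = 1.8 * 3.3 * 0.17^1.5 = 1.8 * 3.3 * 0.070093

0.4164 m^3/s


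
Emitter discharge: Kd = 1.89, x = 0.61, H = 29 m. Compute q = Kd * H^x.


q = Kd * H^x = 1.89 * 29^0.61 = 1.89 * 7.799428

14.7409 L/h


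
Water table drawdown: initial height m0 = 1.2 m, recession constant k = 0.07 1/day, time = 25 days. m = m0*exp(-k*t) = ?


m = m0 * exp(-k*t)
m = 1.2 * exp(-0.07 * 25)
m = 1.2 * exp(-1.7500)

0.2085 m


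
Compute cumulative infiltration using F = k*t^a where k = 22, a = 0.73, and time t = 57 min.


F = k * t^a = 22 * 57^0.73
F = 22 * 19.133246

420.9314 mm


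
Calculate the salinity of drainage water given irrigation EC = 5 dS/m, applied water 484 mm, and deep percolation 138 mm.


EC_dw = EC_iw * D_iw / D_dw
EC_dw = 5 * 484 / 138
EC_dw = 2420 / 138

17.5362 dS/m


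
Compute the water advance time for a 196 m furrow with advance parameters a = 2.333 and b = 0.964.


t = (L/a)^(1/b)
t = (196/2.333)^(1/0.964)
t = 84.012002^(1/0.964)

99.1299 min


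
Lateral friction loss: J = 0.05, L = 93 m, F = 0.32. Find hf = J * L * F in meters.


hf = J * L * F = 0.05 * 93 * 0.32 = 1.4880 m

1.4880 m


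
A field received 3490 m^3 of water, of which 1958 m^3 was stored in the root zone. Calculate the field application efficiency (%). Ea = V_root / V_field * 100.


Ea = V_root / V_field * 100 = 1958 / 3490 * 100 = 56.1032%

56.1032 %


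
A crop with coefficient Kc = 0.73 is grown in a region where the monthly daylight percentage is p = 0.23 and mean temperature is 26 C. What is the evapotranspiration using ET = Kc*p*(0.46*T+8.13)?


ET = Kc * p * (0.46*T + 8.13)
ET = 0.73 * 0.23 * (0.46*26 + 8.13)
ET = 0.73 * 0.23 * 20.0900

3.3731 mm/day


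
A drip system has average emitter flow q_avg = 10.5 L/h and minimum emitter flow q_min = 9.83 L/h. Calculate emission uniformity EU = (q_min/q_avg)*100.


EU = (q_min/q_avg)*100 = (9.83/10.5)*100 = 93.6190%

93.6190 %


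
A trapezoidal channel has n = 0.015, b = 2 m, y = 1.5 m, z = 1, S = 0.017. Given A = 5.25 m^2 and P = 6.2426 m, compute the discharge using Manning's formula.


R = A/P = 5.25/6.2426 = 0.840996
Q = (1/0.015) * 5.25 * 0.840996^(2/3) * 0.017^0.5

40.6589 m^3/s


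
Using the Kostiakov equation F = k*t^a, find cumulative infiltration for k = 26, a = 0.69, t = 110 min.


F = k * t^a = 26 * 110^0.69
F = 26 * 25.618928

666.0921 mm


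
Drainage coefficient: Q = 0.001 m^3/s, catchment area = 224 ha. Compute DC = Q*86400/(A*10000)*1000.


DC = Q * 86400 / (A * 10000) * 1000
DC = 0.001 * 86400 / (224 * 10000) * 1000
DC = 86400.0000 / 2240000

0.0386 mm/day


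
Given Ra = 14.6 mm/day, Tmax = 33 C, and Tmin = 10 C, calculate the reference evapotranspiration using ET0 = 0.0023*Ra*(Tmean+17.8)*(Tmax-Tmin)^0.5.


Tmean = (Tmax + Tmin)/2 = (33 + 10)/2 = 21.5
ET0 = 0.0023 * 14.6 * (21.5 + 17.8) * sqrt(33 - 10)
ET0 = 0.0023 * 14.6 * 39.3 * 4.795832

6.3290 mm/day


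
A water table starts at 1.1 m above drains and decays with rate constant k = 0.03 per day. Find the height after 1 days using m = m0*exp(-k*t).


m = m0 * exp(-k*t)
m = 1.1 * exp(-0.03 * 1)
m = 1.1 * exp(-0.0300)

1.0675 m


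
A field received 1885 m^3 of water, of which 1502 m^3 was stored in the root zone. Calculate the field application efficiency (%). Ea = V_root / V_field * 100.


Ea = V_root / V_field * 100 = 1502 / 1885 * 100 = 79.6817%

79.6817 %


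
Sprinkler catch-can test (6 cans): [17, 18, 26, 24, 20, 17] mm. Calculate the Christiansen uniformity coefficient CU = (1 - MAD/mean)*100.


mean = 20.333333 mm
MAD = 3.111111 mm
CU = (1 - 3.111111/20.333333)*100

84.6995 %


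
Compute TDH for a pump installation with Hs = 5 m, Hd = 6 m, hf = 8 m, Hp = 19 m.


TDH = Hs + Hd + hf + Hp = 5 + 6 + 8 + 19 = 38

38 m


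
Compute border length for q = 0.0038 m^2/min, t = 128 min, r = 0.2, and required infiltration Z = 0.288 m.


L = q*t/((1+r)*Z)
L = 0.0038*128/((1+0.2)*0.288)
L = 0.4864/0.3456

1.4074 m


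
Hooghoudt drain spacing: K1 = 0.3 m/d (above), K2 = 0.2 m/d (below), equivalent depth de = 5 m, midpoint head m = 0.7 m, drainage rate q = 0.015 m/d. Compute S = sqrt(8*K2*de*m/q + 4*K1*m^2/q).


S^2 = 8*K2*de*m/q + 4*K1*m^2/q
S^2 = 8*0.2*5*0.7/0.015 + 4*0.3*0.7^2/0.015
S = sqrt(412.5333)

20.3109 m


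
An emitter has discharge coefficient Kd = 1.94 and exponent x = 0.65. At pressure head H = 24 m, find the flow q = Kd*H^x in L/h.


q = Kd * H^x = 1.94 * 24^0.65 = 1.94 * 7.891096

15.3087 L/h


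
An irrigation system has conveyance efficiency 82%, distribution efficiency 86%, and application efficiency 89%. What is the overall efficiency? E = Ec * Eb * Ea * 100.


Ec = 0.82, Eb = 0.86, Ea = 0.89
E = 0.82 * 0.86 * 0.89 * 100 = 62.7628%

62.7628 %


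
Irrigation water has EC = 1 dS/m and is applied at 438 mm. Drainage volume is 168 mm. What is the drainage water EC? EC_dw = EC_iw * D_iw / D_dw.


EC_dw = EC_iw * D_iw / D_dw
EC_dw = 1 * 438 / 168
EC_dw = 438 / 168

2.6071 dS/m


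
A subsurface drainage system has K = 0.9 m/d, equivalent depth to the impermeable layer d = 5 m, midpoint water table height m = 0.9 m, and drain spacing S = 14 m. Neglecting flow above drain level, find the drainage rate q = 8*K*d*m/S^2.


q = 8*K*d*m/S^2
q = 8*0.9*5*0.9/14^2
q = 32.4000 / 196

0.1653 m/d


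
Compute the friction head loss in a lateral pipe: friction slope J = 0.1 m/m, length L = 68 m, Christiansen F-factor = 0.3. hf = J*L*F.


hf = J * L * F = 0.1 * 68 * 0.3 = 2.0400 m

2.0400 m


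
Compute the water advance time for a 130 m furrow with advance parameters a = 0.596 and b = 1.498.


t = (L/a)^(1/b)
t = (130/0.596)^(1/1.498)
t = 218.120805^(1/1.498)

36.4094 min


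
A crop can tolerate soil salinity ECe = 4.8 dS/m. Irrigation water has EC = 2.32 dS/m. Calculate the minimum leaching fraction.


LR = ECiw / (5*ECe - ECiw)
LR = 2.32 / (5*4.8 - 2.32)
LR = 2.32 / 21.6800

0.1070


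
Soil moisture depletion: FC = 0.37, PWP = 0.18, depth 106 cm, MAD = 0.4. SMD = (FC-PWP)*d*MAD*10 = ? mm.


SMD = (FC - PWP) * d * MAD * 10
SMD = (0.37 - 0.18) * 106 * 0.4 * 10
SMD = 0.1900 * 106 * 0.4 * 10

80.5600 mm


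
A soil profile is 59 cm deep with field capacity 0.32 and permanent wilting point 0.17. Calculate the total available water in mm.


AWC = (FC - PWP) * d * 10
AWC = (0.32 - 0.17) * 59 * 10
AWC = 0.1500 * 59 * 10

88.5000 mm


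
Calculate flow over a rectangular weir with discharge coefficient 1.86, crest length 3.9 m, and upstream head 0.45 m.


Q = C * L * H^(3/2) = 1.86 * 3.9 * 0.45^1.5 = 1.86 * 3.9 * 0.301869

2.1898 m^3/s


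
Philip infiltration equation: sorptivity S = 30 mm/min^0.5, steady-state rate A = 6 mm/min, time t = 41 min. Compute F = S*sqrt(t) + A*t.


F = S*sqrt(t) + A*t
F = 30*sqrt(41) + 6*41
F = 30*6.403124 + 246

438.0937 mm


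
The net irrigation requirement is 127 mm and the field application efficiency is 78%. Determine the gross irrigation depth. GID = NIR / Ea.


Ea = 78% = 0.78
GID = NIR / Ea = 127 / 0.78 = 162.8205 mm

162.8205 mm


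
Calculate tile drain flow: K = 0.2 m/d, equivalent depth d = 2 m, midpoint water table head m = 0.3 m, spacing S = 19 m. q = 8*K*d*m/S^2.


q = 8*K*d*m/S^2
q = 8*0.2*2*0.3/19^2
q = 0.9600 / 361

0.0027 m/d


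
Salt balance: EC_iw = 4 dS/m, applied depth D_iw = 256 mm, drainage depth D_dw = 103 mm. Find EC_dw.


EC_dw = EC_iw * D_iw / D_dw
EC_dw = 4 * 256 / 103
EC_dw = 1024 / 103

9.9417 dS/m


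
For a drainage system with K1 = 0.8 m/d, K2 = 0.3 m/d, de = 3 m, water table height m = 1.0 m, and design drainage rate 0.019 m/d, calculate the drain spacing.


S^2 = 8*K2*de*m/q + 4*K1*m^2/q
S^2 = 8*0.3*3*1.0/0.019 + 4*0.8*1.0^2/0.019
S = sqrt(547.3684)

23.3959 m


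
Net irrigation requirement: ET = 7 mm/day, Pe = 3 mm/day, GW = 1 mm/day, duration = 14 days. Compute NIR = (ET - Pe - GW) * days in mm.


Daily deficit = ET - Pe - GW = 7 - 3 - 1 = 3 mm/day
NIR = 3 * 14 = 42 mm

42.0000 mm


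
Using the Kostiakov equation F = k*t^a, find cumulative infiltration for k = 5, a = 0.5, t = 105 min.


F = k * t^a = 5 * 105^0.5
F = 5 * 10.246951

51.2348 mm


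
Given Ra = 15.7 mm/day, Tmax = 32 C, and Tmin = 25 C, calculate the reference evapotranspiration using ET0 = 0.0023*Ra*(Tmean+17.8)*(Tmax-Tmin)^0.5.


Tmean = (Tmax + Tmin)/2 = (32 + 25)/2 = 28.5
ET0 = 0.0023 * 15.7 * (28.5 + 17.8) * sqrt(32 - 25)
ET0 = 0.0023 * 15.7 * 46.3 * 2.645751

4.4234 mm/day


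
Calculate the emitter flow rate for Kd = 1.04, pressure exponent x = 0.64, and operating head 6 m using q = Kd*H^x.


q = Kd * H^x = 1.04 * 6^0.64 = 1.04 * 3.147870

3.2738 L/h


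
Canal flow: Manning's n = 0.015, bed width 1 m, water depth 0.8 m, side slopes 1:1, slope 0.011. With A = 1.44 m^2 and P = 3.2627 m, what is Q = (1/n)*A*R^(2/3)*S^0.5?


R = A/P = 1.44/3.2627 = 0.441352
Q = (1/0.015) * 1.44 * 0.441352^(2/3) * 0.011^0.5

5.8366 m^3/s


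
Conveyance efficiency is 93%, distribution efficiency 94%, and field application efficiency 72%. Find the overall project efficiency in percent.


Ec = 0.93, Eb = 0.94, Ea = 0.72
E = 0.93 * 0.94 * 0.72 * 100 = 62.9424%

62.9424 %


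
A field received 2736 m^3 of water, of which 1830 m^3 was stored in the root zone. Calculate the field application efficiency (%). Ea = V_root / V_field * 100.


Ea = V_root / V_field * 100 = 1830 / 2736 * 100 = 66.8860%

66.8860 %


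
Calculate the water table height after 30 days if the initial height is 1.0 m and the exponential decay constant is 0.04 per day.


m = m0 * exp(-k*t)
m = 1.0 * exp(-0.04 * 30)
m = 1.0 * exp(-1.2000)

0.3012 m


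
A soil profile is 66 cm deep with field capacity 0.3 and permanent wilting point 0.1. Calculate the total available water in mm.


AWC = (FC - PWP) * d * 10
AWC = (0.3 - 0.1) * 66 * 10
AWC = 0.2000 * 66 * 10

132.0000 mm


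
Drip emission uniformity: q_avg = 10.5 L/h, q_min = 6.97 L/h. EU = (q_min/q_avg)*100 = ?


EU = (q_min/q_avg)*100 = (6.97/10.5)*100 = 66.3810%

66.3810 %


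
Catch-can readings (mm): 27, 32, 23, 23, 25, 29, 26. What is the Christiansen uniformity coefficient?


mean = 26.428571 mm
MAD = 2.489796 mm
CU = (1 - 2.489796/26.428571)*100

90.5792 %


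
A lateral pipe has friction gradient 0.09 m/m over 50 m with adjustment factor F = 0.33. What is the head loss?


hf = J * L * F = 0.09 * 50 * 0.33 = 1.4850 m

1.4850 m


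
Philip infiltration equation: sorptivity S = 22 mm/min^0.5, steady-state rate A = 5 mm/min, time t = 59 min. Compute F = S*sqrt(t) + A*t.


F = S*sqrt(t) + A*t
F = 22*sqrt(59) + 5*59
F = 22*7.681146 + 295

463.9852 mm


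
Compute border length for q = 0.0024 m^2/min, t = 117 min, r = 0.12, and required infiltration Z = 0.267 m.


L = q*t/((1+r)*Z)
L = 0.0024*117/((1+0.12)*0.267)
L = 0.2808/0.29904

0.9390 m


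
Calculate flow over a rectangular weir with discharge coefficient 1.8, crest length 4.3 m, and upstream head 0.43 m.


Q = C * L * H^(3/2) = 1.8 * 4.3 * 0.43^1.5 = 1.8 * 4.3 * 0.281970

2.1824 m^3/s


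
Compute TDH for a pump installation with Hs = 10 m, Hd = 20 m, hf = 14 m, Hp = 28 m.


TDH = Hs + Hd + hf + Hp = 10 + 20 + 14 + 28 = 72

72 m


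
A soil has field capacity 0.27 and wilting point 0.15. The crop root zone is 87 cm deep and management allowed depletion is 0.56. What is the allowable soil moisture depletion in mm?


SMD = (FC - PWP) * d * MAD * 10
SMD = (0.27 - 0.15) * 87 * 0.56 * 10
SMD = 0.1200 * 87 * 0.56 * 10

58.4640 mm


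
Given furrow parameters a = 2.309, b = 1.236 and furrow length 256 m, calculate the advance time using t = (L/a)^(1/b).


t = (L/a)^(1/b)
t = (256/2.309)^(1/1.236)
t = 110.870507^(1/1.236)

45.1213 min


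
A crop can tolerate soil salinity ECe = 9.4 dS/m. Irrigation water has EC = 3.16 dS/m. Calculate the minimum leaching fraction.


LR = ECiw / (5*ECe - ECiw)
LR = 3.16 / (5*9.4 - 3.16)
LR = 3.16 / 43.8400

0.0721


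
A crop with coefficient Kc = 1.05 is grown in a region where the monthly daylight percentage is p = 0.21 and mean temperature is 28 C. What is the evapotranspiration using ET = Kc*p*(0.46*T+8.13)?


ET = Kc * p * (0.46*T + 8.13)
ET = 1.05 * 0.21 * (0.46*28 + 8.13)
ET = 1.05 * 0.21 * 21.0100

4.6327 mm/day


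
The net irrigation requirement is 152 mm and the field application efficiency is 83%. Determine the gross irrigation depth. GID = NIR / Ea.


Ea = 83% = 0.83
GID = NIR / Ea = 152 / 0.83 = 183.1325 mm

183.1325 mm


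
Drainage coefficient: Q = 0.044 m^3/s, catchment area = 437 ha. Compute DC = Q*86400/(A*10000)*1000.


DC = Q * 86400 / (A * 10000) * 1000
DC = 0.044 * 86400 / (437 * 10000) * 1000
DC = 3801600.0000 / 4370000

0.8699 mm/day


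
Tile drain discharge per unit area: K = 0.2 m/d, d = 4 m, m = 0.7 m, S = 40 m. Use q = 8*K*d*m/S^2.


q = 8*K*d*m/S^2
q = 8*0.2*4*0.7/40^2
q = 4.4800 / 1600

0.0028 m/d


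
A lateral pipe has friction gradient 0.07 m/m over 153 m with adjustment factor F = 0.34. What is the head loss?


hf = J * L * F = 0.07 * 153 * 0.34 = 3.6414 m

3.6414 m


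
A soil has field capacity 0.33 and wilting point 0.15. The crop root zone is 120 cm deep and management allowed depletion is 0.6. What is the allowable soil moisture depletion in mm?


SMD = (FC - PWP) * d * MAD * 10
SMD = (0.33 - 0.15) * 120 * 0.6 * 10
SMD = 0.1800 * 120 * 0.6 * 10

129.6000 mm


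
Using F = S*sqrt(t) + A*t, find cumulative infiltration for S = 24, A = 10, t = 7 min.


F = S*sqrt(t) + A*t
F = 24*sqrt(7) + 10*7
F = 24*2.645751 + 70

133.4980 mm


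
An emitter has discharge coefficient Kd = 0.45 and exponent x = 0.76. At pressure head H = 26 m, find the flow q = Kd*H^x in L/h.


q = Kd * H^x = 0.45 * 26^0.76 = 0.45 * 11.895419

5.3529 L/h


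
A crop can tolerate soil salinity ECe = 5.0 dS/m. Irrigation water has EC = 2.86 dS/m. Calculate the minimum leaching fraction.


LR = ECiw / (5*ECe - ECiw)
LR = 2.86 / (5*5.0 - 2.86)
LR = 2.86 / 22.1400

0.1292


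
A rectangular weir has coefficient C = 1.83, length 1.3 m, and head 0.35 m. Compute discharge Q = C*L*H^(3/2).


Q = C * L * H^(3/2) = 1.83 * 1.3 * 0.35^1.5 = 1.83 * 1.3 * 0.207063

0.4926 m^3/s


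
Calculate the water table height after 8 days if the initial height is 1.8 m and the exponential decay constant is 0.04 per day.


m = m0 * exp(-k*t)
m = 1.8 * exp(-0.04 * 8)
m = 1.8 * exp(-0.3200)

1.3071 m
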